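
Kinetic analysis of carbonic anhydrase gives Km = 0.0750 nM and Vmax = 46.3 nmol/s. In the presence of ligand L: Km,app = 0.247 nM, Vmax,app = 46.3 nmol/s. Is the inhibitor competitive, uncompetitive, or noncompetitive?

competitive

Km increases (0.0750 → 0.247 nM) while Vmax is unchanged — the hallmark of competitive inhibition.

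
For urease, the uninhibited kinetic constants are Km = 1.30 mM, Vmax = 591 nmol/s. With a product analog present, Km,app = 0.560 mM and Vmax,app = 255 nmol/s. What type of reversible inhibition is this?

Both Km and Vmax decrease by the same factor (~2.32-fold) — characteristic of uncompetitive inhibition.

uncompetitive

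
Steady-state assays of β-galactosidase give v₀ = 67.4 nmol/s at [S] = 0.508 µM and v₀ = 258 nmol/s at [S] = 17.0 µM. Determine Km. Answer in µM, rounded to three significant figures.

1.62 µM

In reciprocal form, 1/v = (Km/Vmax)·(1/[S]) + 1/Vmax. The two points give (1/[S], 1/v) = (1.969, 0.01484) and (0.05882, 0.003876).
Slope = (0.01484 − 0.003876)/(1.969 − 0.05882) = 0.005740; intercept = 0.01484 − 0.005740×1.969 = 0.003538.
Vmax = 1/intercept = 283 nmol/s; Km = slope × Vmax = 0.005740 × 283 = 1.62 µM.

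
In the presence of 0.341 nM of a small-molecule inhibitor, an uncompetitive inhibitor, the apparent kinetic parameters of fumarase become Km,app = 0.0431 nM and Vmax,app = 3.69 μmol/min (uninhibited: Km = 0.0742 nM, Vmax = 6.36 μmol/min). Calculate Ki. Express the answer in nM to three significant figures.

Uncompetitive: Vmax,app = Vmax/α (and Km,app = Km/α) with α = 1 + [I]/Ki.
α = Vmax/Vmax,app = 6.36/3.69 = 1.724.
Ki = [I]/(α − 1) = 0.341/0.7236 = 0.471 nM.

0.471 nM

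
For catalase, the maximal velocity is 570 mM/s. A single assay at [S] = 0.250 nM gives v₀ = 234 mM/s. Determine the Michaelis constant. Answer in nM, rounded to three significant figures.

v/Vmax = 234/570 = 0.4105 = [S]/(Km+[S]).
So Km + [S] = [S]/0.4105 = 0.6090 nM, giving Km = 0.6090 − 0.250 = 0.359 nM.

0.359 nM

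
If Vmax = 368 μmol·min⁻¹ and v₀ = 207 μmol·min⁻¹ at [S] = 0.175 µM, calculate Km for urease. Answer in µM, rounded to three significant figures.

0.136 µM

From v = Vmax[S]/(Km+[S]), Km = [S](Vmax − v)/v.
Km = 0.175 × (368 − 207) / 207 = 28.17/207 = 0.136 µM.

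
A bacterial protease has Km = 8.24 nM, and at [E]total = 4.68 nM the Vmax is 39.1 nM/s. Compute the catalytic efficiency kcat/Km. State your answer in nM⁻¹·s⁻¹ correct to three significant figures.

kcat = Vmax/[E]total = 39.1/4.68 = 8.35 s⁻¹.
kcat/Km = 8.35/8.24 = 1.01 nM⁻¹·s⁻¹.

1.01 nM⁻¹·s⁻¹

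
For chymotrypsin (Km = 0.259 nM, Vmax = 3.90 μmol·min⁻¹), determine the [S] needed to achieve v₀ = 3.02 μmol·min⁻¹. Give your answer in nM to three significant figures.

0.889 nM

The required fractional saturation is v/Vmax = 3.02/3.90 = 0.7744.
Then [S]/(Km+[S]) = 0.7744 ⇒ [S] = 0.259 × 0.7744/(1 − 0.7744) = 0.889 nM.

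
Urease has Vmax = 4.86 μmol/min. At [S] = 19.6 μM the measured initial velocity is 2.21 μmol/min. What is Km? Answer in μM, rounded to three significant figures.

v/Vmax = 2.21/4.86 = 0.4547 = [S]/(Km+[S]).
So Km + [S] = [S]/0.4547 = 43.10 μM, giving Km = 43.10 − 19.6 = 23.5 μM.

23.5 μM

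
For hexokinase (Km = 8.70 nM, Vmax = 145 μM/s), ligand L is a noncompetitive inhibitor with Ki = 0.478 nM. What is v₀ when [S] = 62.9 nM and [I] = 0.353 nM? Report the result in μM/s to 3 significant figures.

α = 1 + [I]/Ki = 1 + 0.353/0.478 = 1.738.
For a noncompetitive inhibitor, Vmax is reduced to Vmax/α while Km is unchanged: Km,app = 8.70 nM, Vmax,app = 83.4 μM/s.
v = Vmax,app·[S]/(Km,app + [S]) = 83.4 × 62.9/(8.70 + 62.9) = 73.3 μM/s.

73.3 μM/s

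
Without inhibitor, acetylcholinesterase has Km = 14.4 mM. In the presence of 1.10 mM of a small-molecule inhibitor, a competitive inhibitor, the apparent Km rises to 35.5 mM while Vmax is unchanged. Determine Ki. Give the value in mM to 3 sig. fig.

0.751 mM

Competitive: Km,app = α·Km with α = 1 + [I]/Ki.
α = Km,app/Km = 35.5/14.4 = 2.465.
Ki = [I]/(α − 1) = 1.10/1.465 = 0.751 mM.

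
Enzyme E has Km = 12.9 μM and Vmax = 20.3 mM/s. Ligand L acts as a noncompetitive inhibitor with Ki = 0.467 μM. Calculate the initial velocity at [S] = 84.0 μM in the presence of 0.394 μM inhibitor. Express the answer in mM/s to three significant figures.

α = 1 + [I]/Ki = 1 + 0.394/0.467 = 1.844.
For a noncompetitive inhibitor, Vmax is reduced to Vmax/α while Km is unchanged: Km,app = 12.9 μM, Vmax,app = 11.0 mM/s.
v = Vmax,app·[S]/(Km,app + [S]) = 11.0 × 84.0/(12.9 + 84.0) = 9.54 mM/s.

9.54 mM/s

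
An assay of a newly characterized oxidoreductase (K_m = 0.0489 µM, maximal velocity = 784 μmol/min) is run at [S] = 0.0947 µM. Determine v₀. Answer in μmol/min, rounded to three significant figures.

517 μmol/min

[S]/(Km+[S]) = 0.0947/0.1436 = 0.6595, the fractional saturation.
v = 0.6595 × Vmax = 0.6595 × 784 = 517 μmol/min.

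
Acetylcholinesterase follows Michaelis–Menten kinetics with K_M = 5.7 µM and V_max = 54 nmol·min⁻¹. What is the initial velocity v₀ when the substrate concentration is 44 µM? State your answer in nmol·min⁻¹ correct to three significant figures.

v = Vmax·[S]/(Km + [S]) = 54 × 44 / (5.7 + 44)
  = 2376 / 49.70 = 47.8 nmol·min⁻¹.

47.8 nmol·min⁻¹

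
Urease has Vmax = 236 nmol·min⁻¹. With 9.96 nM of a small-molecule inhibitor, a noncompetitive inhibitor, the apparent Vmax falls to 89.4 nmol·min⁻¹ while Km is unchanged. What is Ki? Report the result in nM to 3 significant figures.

6.07 nM

Noncompetitive: Vmax,app = Vmax/α with α = 1 + [I]/Ki.
α = Vmax/Vmax,app = 236/89.4 = 2.640.
Since α = 1 + [I]/Ki, [I]/Ki = 2.640 − 1 = 1.640 and Ki = 9.96/1.640 = 6.07 nM.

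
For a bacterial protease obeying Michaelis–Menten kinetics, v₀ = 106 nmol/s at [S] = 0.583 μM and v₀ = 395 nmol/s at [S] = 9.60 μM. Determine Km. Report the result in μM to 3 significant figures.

In reciprocal form, 1/v = (Km/Vmax)·(1/[S]) + 1/Vmax. The two points give (1/[S], 1/v) = (1.715, 0.009434) and (0.1042, 0.002532).
Slope = (0.009434 − 0.002532)/(1.715 − 0.1042) = 0.004284; intercept = 0.009434 − 0.004284×1.715 = 0.002085.
Vmax = 1/intercept = 480 nmol/s; Km = slope × Vmax = 0.004284 × 480 = 2.05 μM.

2.05 μM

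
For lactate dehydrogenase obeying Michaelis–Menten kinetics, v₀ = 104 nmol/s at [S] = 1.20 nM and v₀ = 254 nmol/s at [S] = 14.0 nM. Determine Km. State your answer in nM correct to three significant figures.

From v = Vmax[S]/(Km+[S]), each point gives Vmax = v(Km+[S])/[S].
Equating: 104(Km+1.20)/1.20 = 254(Km+14.0)/14.0.
86.67·Km + 104 = 18.14·Km + 254, so (86.67 − 18.14)·Km = 254 − 104.
Km = 150.0/68.52 = 2.19 nM; then Vmax = 104(2.19+1.20)/1.20 = 294 nmol/s.

2.19 nM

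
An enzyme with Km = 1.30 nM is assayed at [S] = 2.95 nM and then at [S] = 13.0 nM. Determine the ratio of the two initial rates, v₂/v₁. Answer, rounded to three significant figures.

Since Vmax cancels, v₂/v₁ = [S]₂(Km+[S]₁) / [S]₁(Km+[S]₂).
= 13.0×(1.30+2.95) / (2.95×(1.30+13.0)) = 55.25/42.18 = 1.31.

1.31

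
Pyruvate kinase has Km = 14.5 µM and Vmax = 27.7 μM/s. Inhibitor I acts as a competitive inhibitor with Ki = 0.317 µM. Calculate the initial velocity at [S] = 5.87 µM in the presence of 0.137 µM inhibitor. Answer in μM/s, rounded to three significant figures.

6.10 μM/s

With α = 1 + [I]/Ki = 1 + 0.137/0.317 = 1.432, the competitive rate law is v = Vmax[S] / (αKm + [S]).
v = 27.7×5.87 / (1.432×14.5 + 5.87) = 162.6/26.64 = 6.10 μM/s.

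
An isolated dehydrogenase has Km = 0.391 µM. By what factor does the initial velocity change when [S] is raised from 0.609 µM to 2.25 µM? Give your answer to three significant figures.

1.40

Since Vmax cancels, v₂/v₁ = [S]₂(Km+[S]₁) / [S]₁(Km+[S]₂).
= 2.25×(0.391+0.609) / (0.609×(0.391+2.25)) = 2.250/1.608 = 1.40.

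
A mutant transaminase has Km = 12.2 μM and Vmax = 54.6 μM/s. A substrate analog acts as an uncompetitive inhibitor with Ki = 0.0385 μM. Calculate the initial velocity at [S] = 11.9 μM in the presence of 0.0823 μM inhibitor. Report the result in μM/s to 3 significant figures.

13.1 μM/s

α = 1 + [I]/Ki = 1 + 0.0823/0.0385 = 3.138.
For an uncompetitive inhibitor, both parameters are divided by α, giving Vmax/α and Km/α: Km,app = 3.89 μM, Vmax,app = 17.4 μM/s.
v = Vmax,app·[S]/(Km,app + [S]) = 17.4 × 11.9/(3.89 + 11.9) = 13.1 μM/s.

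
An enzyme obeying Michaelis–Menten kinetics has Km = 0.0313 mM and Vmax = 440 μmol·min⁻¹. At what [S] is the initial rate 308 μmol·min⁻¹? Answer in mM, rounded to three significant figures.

Rearranging v = Vmax[S]/(Km+[S]) gives [S] = Km·v/(Vmax − v).
[S] = 0.0313 × 308 / (440 − 308) = 9.640/132.0 = 0.0730 mM.

0.0730 mM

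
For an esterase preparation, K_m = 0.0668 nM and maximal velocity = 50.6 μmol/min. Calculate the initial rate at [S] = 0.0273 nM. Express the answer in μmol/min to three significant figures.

[S]/(Km+[S]) = 0.0273/0.09410 = 0.2901, the fractional saturation.
v = 0.2901 × Vmax = 0.2901 × 50.6 = 14.7 μmol/min.

14.7 μmol/min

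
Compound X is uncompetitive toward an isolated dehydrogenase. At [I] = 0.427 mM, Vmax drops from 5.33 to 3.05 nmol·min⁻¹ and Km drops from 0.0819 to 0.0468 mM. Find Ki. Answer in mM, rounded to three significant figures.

Uncompetitive: Vmax,app = Vmax/α (and Km,app = Km/α) with α = 1 + [I]/Ki.
α = Vmax/Vmax,app = 5.33/3.05 = 1.748.
Since α = 1 + [I]/Ki, [I]/Ki = 1.748 − 1 = 0.7475 and Ki = 0.427/0.7475 = 0.571 mM.

0.571 mM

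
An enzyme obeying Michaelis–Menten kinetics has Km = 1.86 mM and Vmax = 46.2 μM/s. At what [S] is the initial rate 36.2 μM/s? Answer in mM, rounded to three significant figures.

The required fractional saturation is v/Vmax = 36.2/46.2 = 0.7835.
Then [S]/(Km+[S]) = 0.7835 ⇒ [S] = 1.86 × 0.7835/(1 − 0.7835) = 6.73 mM.

6.73 mM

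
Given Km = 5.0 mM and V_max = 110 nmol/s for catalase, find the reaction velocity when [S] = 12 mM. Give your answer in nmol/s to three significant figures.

77.6 nmol/s

v = Vmax·[S]/(Km + [S]) = 110 × 12 / (5.0 + 12)
  = 1320 / 17.00 = 77.6 nmol/s.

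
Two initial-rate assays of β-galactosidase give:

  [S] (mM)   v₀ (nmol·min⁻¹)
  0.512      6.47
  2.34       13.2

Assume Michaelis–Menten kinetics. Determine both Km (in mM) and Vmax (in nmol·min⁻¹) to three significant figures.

In reciprocal form, 1/v = (Km/Vmax)·(1/[S]) + 1/Vmax. The two points give (1/[S], 1/v) = (1.953, 0.1546) and (0.4274, 0.07576).
Slope = (0.1546 − 0.07576)/(1.953 − 0.4274) = 0.05165; intercept = 0.1546 − 0.05165×1.953 = 0.05369.
Vmax = 1/intercept = 18.6 nmol·min⁻¹; Km = slope × Vmax = 0.05165 × 18.6 = 0.962 mM.

Km = 0.962 mM; Vmax = 18.6 nmol·min⁻¹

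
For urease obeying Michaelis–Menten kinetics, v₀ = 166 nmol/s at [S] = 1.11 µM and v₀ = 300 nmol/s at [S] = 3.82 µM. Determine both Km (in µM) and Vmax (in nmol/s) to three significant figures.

From v = Vmax[S]/(Km+[S]), each point gives Vmax = v(Km+[S])/[S].
Equating: 166(Km+1.11)/1.11 = 300(Km+3.82)/3.82.
149.5·Km + 166 = 78.53·Km + 300, so (149.5 − 78.53)·Km = 300 − 166.
Km = 134.0/71.02 = 1.89 µM; then Vmax = 166(1.89+1.11)/1.11 = 448 nmol/s.

Km = 1.89 µM; Vmax = 448 nmol/s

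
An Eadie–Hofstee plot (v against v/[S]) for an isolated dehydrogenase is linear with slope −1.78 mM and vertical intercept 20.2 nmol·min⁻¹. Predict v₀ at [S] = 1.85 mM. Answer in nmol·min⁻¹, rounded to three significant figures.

10.3 nmol·min⁻¹

In the Eadie–Hofstee form v = Vmax − Km·(v/[S]), the slope is −Km and the intercept is Vmax, so Km = 1.78 mM and Vmax = 20.2 nmol·min⁻¹.
v = 20.2 × 1.85/(1.78 + 1.85) = 10.3 nmol·min⁻¹.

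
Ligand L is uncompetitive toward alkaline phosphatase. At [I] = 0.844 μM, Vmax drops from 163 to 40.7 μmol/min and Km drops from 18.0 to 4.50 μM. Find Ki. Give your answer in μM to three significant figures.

0.281 μM

Uncompetitive: Vmax,app = Vmax/α (and Km,app = Km/α) with α = 1 + [I]/Ki.
α = Vmax/Vmax,app = 163/40.7 = 4.005.
Since α = 1 + [I]/Ki, [I]/Ki = 4.005 − 1 = 3.005 and Ki = 0.844/3.005 = 0.281 μM.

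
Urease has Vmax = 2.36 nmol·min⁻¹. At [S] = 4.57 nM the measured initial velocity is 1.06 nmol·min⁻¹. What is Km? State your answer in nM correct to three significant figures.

v/Vmax = 1.06/2.36 = 0.4492 = [S]/(Km+[S]).
So Km + [S] = [S]/0.4492 = 10.17 nM, giving Km = 10.17 − 4.57 = 5.60 nM.

5.60 nM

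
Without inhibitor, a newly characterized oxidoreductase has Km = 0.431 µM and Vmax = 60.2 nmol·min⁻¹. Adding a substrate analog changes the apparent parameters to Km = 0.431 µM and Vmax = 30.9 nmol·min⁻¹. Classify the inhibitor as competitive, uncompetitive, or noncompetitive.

noncompetitive

Vmax decreases (60.2 → 30.9 nmol·min⁻¹) while Km is unchanged — pure noncompetitive inhibition.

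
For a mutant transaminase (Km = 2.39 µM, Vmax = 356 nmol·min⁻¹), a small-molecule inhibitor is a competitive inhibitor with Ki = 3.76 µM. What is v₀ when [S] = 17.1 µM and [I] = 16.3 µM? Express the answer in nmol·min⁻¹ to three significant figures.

204 nmol·min⁻¹

With α = 1 + [I]/Ki = 1 + 16.3/3.76 = 5.335, the competitive rate law is v = Vmax[S] / (αKm + [S]).
v = 356×17.1 / (5.335×2.39 + 17.1) = 6088/29.85 = 204 nmol·min⁻¹.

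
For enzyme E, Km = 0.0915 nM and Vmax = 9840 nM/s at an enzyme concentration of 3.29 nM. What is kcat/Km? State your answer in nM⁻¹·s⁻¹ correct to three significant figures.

kcat = Vmax/[E]total = 9840/3.29 = 2990 s⁻¹.
kcat/Km = 2990/0.0915 = 32700 nM⁻¹·s⁻¹.

32700 nM⁻¹·s⁻¹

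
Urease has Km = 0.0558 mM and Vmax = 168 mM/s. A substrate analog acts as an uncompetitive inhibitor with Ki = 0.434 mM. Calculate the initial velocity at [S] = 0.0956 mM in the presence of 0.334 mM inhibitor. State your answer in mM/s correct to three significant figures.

71.4 mM/s

α = 1 + [I]/Ki = 1 + 0.334/0.434 = 1.770.
For an uncompetitive inhibitor, both parameters are divided by α, giving Vmax/α and Km/α: Km,app = 0.0315 mM, Vmax,app = 94.9 mM/s.
v = Vmax,app·[S]/(Km,app + [S]) = 94.9 × 0.0956/(0.0315 + 0.0956) = 71.4 mM/s.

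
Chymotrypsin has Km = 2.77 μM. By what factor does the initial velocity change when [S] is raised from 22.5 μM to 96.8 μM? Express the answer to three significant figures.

The fractional saturations are [S]/(Km+[S]) = 22.5/25.27 = 0.8904 and 96.8/99.57 = 0.9722.
v₂/v₁ is just their ratio: 0.9722/0.8904 = 1.09.

1.09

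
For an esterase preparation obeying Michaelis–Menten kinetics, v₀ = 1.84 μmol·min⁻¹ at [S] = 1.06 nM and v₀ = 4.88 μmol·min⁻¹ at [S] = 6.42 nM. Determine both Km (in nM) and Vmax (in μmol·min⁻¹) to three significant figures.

From v = Vmax[S]/(Km+[S]), each point gives Vmax = v(Km+[S])/[S].
Equating: 1.84(Km+1.06)/1.06 = 4.88(Km+6.42)/6.42.
1.736·Km + 1.84 = 0.7601·Km + 4.88, so (1.736 − 0.7601)·Km = 4.88 − 1.84.
Km = 3.040/0.9757 = 3.12 nM; then Vmax = 1.84(3.12+1.06)/1.06 = 7.25 μmol·min⁻¹.

Km = 3.12 nM; Vmax = 7.25 μmol·min⁻¹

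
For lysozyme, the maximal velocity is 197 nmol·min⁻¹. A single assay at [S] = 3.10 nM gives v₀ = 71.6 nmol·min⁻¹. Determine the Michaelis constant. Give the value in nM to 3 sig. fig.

5.43 nM

From v = Vmax[S]/(Km+[S]), Km = [S](Vmax − v)/v.
Km = 3.10 × (197 − 71.6) / 71.6 = 388.7/71.6 = 5.43 nM.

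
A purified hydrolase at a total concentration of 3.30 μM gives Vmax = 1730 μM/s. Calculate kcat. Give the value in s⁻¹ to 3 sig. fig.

kcat = Vmax/[E]total = 1730 μM/s / 3.30 μM = 524 s⁻¹.

524 s⁻¹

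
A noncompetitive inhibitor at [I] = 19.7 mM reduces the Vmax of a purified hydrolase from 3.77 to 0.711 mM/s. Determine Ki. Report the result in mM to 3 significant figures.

Noncompetitive: Vmax,app = Vmax/α with α = 1 + [I]/Ki.
α = Vmax/Vmax,app = 3.77/0.711 = 5.302.
Since α = 1 + [I]/Ki, [I]/Ki = 5.302 − 1 = 4.302 and Ki = 19.7/4.302 = 4.58 mM.

4.58 mM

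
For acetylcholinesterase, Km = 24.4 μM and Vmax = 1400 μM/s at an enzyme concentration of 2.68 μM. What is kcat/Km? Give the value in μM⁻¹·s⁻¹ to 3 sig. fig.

kcat = Vmax/[E]total = 1400/2.68 = 522 s⁻¹.
kcat/Km = 522/24.4 = 21.4 μM⁻¹·s⁻¹.

21.4 μM⁻¹·s⁻¹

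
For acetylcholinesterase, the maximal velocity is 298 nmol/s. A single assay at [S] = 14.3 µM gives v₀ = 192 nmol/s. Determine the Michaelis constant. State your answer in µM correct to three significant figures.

v/Vmax = 192/298 = 0.6443 = [S]/(Km+[S]).
So Km + [S] = [S]/0.6443 = 22.19 µM, giving Km = 22.19 − 14.3 = 7.89 µM.

7.89 µM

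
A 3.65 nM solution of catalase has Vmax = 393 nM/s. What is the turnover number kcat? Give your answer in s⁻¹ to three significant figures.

kcat = Vmax/[E]total = 393 nM/s / 3.65 nM = 108 s⁻¹.

108 s⁻¹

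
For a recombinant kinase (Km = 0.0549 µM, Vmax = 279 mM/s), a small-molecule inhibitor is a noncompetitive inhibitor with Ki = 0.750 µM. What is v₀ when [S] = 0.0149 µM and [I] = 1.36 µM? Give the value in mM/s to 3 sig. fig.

21.2 mM/s

α = 1 + [I]/Ki = 1 + 1.36/0.750 = 2.813.
For a noncompetitive inhibitor, Vmax is reduced to Vmax/α while Km is unchanged: Km,app = 0.0549 µM, Vmax,app = 99.2 mM/s.
v = Vmax,app·[S]/(Km,app + [S]) = 99.2 × 0.0149/(0.0549 + 0.0149) = 21.2 mM/s.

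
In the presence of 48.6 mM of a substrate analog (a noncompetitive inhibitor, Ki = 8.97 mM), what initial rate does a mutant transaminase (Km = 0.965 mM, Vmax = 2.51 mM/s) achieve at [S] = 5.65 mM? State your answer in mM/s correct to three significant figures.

0.334 mM/s

α = 1 + [I]/Ki = 1 + 48.6/8.97 = 6.418.
For a noncompetitive inhibitor, Vmax is reduced to Vmax/α while Km is unchanged: Km,app = 0.965 mM, Vmax,app = 0.391 mM/s.
v = Vmax,app·[S]/(Km,app + [S]) = 0.391 × 5.65/(0.965 + 5.65) = 0.334 mM/s.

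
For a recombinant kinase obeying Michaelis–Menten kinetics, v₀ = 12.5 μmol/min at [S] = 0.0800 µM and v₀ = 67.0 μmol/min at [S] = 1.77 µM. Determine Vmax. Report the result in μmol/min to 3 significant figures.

In reciprocal form, 1/v = (Km/Vmax)·(1/[S]) + 1/Vmax. The two points give (1/[S], 1/v) = (12.50, 0.08000) and (0.5650, 0.01493).
Slope = (0.08000 − 0.01493)/(12.50 − 0.5650) = 0.005452; intercept = 0.08000 − 0.005452×12.50 = 0.01184.
Vmax = 1/intercept = 84.4 μmol/min; Km = slope × Vmax = 0.005452 × 84.4 = 0.460 µM.

84.4 μmol/min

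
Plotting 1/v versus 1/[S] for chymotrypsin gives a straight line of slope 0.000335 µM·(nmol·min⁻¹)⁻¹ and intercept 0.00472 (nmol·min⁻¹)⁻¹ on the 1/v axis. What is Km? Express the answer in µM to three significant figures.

y-intercept = 1/Vmax ⇒ Vmax = 212 nmol·min⁻¹; slope = Km/Vmax ⇒ Km = slope × Vmax.
Km = 0.000335 × 212 = 0.0710 µM.

0.0710 µM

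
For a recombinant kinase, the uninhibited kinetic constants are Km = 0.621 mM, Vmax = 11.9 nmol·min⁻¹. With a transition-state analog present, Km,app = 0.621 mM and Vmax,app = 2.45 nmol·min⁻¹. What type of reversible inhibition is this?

Vmax decreases (11.9 → 2.45 nmol·min⁻¹) while Km is unchanged — pure noncompetitive inhibition.

noncompetitive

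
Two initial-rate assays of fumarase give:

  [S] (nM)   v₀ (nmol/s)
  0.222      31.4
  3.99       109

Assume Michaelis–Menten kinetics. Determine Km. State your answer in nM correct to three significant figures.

0.680 nM

From v = Vmax[S]/(Km+[S]), each point gives Vmax = v(Km+[S])/[S].
Equating: 31.4(Km+0.222)/0.222 = 109(Km+3.99)/3.99.
141.4·Km + 31.4 = 27.32·Km + 109, so (141.4 − 27.32)·Km = 109 − 31.4.
Km = 77.60/114.1 = 0.680 nM; then Vmax = 31.4(0.680+0.222)/0.222 = 128 nmol/s.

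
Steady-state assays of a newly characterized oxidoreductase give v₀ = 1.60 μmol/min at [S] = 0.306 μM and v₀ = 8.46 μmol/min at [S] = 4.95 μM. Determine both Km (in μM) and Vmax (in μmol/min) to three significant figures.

Km = 1.95 μM; Vmax = 11.8 μmol/min

In reciprocal form, 1/v = (Km/Vmax)·(1/[S]) + 1/Vmax. The two points give (1/[S], 1/v) = (3.268, 0.6250) and (0.2020, 0.1182).
Slope = (0.6250 − 0.1182)/(3.268 − 0.2020) = 0.1653; intercept = 0.6250 − 0.1653×3.268 = 0.08481.
Vmax = 1/intercept = 11.8 μmol/min; Km = slope × Vmax = 0.1653 × 11.8 = 1.95 μM.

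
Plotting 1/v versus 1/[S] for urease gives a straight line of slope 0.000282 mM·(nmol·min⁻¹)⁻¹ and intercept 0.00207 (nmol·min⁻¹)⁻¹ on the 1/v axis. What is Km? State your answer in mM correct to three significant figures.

y-intercept = 1/Vmax ⇒ Vmax = 483 nmol·min⁻¹; slope = Km/Vmax ⇒ Km = slope × Vmax.
Km = 0.000282 × 483 = 0.136 mM.

0.136 mM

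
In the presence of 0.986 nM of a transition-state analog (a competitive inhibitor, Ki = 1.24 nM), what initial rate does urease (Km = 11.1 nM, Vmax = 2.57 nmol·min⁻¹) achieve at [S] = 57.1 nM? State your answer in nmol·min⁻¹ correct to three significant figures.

1.91 nmol·min⁻¹

α = 1 + [I]/Ki = 1 + 0.986/1.24 = 1.795.
For a competitive inhibitor, Vmax is unchanged and the apparent Km becomes α·Km: Km,app = 19.9 nM, Vmax,app = 2.57 nmol·min⁻¹.
v = Vmax,app·[S]/(Km,app + [S]) = 2.57 × 57.1/(19.9 + 57.1) = 1.91 nmol·min⁻¹.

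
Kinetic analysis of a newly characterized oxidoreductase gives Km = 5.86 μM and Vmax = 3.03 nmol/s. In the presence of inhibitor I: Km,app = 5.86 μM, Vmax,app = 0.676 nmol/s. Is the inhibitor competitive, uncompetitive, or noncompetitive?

Vmax decreases (3.03 → 0.676 nmol/s) while Km is unchanged — pure noncompetitive inhibition.

noncompetitive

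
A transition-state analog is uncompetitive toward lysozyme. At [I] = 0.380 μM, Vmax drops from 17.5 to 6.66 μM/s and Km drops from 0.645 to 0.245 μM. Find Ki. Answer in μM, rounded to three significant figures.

Uncompetitive: Vmax,app = Vmax/α (and Km,app = Km/α) with α = 1 + [I]/Ki.
α = Vmax/Vmax,app = 17.5/6.66 = 2.628.
Since α = 1 + [I]/Ki, [I]/Ki = 2.628 − 1 = 1.628 and Ki = 0.380/1.628 = 0.233 μM.

0.233 μM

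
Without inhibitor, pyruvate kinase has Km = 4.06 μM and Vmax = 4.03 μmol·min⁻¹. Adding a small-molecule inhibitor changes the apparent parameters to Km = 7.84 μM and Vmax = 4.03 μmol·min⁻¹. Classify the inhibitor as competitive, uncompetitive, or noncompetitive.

competitive

Km increases (4.06 → 7.84 μM) while Vmax is unchanged — the hallmark of competitive inhibition.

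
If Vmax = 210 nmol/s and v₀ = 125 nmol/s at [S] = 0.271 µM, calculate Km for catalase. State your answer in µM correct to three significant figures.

From v = Vmax[S]/(Km+[S]), Km = [S](Vmax − v)/v.
Km = 0.271 × (210 − 125) / 125 = 23.04/125 = 0.184 µM.

0.184 µM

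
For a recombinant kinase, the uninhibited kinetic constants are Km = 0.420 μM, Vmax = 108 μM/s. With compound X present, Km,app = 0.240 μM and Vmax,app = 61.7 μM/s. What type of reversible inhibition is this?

uncompetitive

Both Km and Vmax decrease by the same factor (~1.75-fold) — characteristic of uncompetitive inhibition.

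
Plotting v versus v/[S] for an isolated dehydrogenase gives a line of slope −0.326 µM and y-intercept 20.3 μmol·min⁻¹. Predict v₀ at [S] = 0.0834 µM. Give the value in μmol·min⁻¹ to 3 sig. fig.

4.14 μmol·min⁻¹

In the Eadie–Hofstee form v = Vmax − Km·(v/[S]), the slope is −Km and the intercept is Vmax, so Km = 0.326 µM and Vmax = 20.3 μmol·min⁻¹.
v = 20.3 × 0.0834/(0.326 + 0.0834) = 4.14 μmol·min⁻¹.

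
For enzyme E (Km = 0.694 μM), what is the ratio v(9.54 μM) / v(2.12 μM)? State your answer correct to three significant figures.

1.24

The fractional saturations are [S]/(Km+[S]) = 2.12/2.814 = 0.7534 and 9.54/10.23 = 0.9322.
v₂/v₁ is just their ratio: 0.9322/0.7534 = 1.24.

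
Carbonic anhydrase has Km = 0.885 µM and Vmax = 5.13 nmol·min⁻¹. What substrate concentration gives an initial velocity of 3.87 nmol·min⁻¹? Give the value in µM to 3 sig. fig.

2.72 µM

The required fractional saturation is v/Vmax = 3.87/5.13 = 0.7544.
Then [S]/(Km+[S]) = 0.7544 ⇒ [S] = 0.885 × 0.7544/(1 − 0.7544) = 2.72 µM.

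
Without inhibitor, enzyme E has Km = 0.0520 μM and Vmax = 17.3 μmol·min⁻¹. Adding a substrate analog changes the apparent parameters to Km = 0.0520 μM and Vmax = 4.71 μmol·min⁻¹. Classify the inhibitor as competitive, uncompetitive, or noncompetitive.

noncompetitive

Vmax decreases (17.3 → 4.71 μmol·min⁻¹) while Km is unchanged — pure noncompetitive inhibition.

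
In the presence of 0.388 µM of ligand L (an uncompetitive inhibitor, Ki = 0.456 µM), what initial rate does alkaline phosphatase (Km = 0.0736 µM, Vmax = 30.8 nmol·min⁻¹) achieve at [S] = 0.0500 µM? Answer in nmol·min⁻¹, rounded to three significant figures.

9.27 nmol·min⁻¹

α = 1 + [I]/Ki = 1 + 0.388/0.456 = 1.851.
For an uncompetitive inhibitor, both parameters are divided by α, giving Vmax/α and Km/α: Km,app = 0.0398 µM, Vmax,app = 16.6 nmol·min⁻¹.
v = Vmax,app·[S]/(Km,app + [S]) = 16.6 × 0.0500/(0.0398 + 0.0500) = 9.27 nmol·min⁻¹.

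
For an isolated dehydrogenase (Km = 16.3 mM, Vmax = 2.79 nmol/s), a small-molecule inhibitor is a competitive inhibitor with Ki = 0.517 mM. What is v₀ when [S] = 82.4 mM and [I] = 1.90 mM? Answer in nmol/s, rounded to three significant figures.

1.45 nmol/s

With α = 1 + [I]/Ki = 1 + 1.90/0.517 = 4.675, the competitive rate law is v = Vmax[S] / (αKm + [S]).
v = 2.79×82.4 / (4.675×16.3 + 82.4) = 229.9/158.6 = 1.45 nmol/s.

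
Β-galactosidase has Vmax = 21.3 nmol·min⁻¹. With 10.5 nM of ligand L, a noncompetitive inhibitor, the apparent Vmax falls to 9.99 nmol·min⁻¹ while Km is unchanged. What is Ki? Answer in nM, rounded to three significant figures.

9.27 nM

Noncompetitive: Vmax,app = Vmax/α with α = 1 + [I]/Ki.
α = Vmax/Vmax,app = 21.3/9.99 = 2.132.
Ki = [I]/(α − 1) = 10.5/1.132 = 9.27 nM.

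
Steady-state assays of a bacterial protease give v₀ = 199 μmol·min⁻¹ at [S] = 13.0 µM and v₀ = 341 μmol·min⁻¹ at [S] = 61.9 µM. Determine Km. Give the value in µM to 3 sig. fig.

14.5 µM

From v = Vmax[S]/(Km+[S]), each point gives Vmax = v(Km+[S])/[S].
Equating: 199(Km+13.0)/13.0 = 341(Km+61.9)/61.9.
15.31·Km + 199 = 5.509·Km + 341, so (15.31 − 5.509)·Km = 341 − 199.
Km = 142.0/9.799 = 14.5 µM; then Vmax = 199(14.5+13.0)/13.0 = 421 μmol·min⁻¹.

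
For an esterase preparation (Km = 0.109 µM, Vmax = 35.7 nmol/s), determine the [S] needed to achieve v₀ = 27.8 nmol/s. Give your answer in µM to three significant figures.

Rearranging v = Vmax[S]/(Km+[S]) gives [S] = Km·v/(Vmax − v).
[S] = 0.109 × 27.8 / (35.7 − 27.8) = 3.030/7.900 = 0.384 µM.

0.384 µM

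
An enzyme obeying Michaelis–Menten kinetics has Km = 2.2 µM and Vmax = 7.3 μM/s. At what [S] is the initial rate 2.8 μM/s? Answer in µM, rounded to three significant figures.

1.37 µM

The required fractional saturation is v/Vmax = 2.8/7.3 = 0.3836.
Then [S]/(Km+[S]) = 0.3836 ⇒ [S] = 2.2 × 0.3836/(1 − 0.3836) = 1.37 µM.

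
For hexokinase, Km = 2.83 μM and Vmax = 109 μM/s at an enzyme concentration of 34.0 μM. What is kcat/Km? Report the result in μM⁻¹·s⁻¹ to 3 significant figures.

1.13 μM⁻¹·s⁻¹

kcat = Vmax/[E]total = 109/34.0 = 3.21 s⁻¹.
kcat/Km = 3.21/2.83 = 1.13 μM⁻¹·s⁻¹.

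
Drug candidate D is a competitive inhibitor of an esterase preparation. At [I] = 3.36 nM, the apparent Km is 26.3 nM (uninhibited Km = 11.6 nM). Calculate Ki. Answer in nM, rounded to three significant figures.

Competitive: Km,app = α·Km with α = 1 + [I]/Ki.
α = Km,app/Km = 26.3/11.6 = 2.267.
Since α = 1 + [I]/Ki, [I]/Ki = 2.267 − 1 = 1.267 and Ki = 3.36/1.267 = 2.65 nM.

2.65 nM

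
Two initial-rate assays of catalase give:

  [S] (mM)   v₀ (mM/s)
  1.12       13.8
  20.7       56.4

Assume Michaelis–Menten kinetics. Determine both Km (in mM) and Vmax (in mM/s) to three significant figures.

Km = 4.44 mM; Vmax = 68.5 mM/s

From v = Vmax[S]/(Km+[S]), each point gives Vmax = v(Km+[S])/[S].
Equating: 13.8(Km+1.12)/1.12 = 56.4(Km+20.7)/20.7.
12.32·Km + 13.8 = 2.725·Km + 56.4, so (12.32 − 2.725)·Km = 56.4 − 13.8.
Km = 42.60/9.597 = 4.44 mM; then Vmax = 13.8(4.44+1.12)/1.12 = 68.5 mM/s.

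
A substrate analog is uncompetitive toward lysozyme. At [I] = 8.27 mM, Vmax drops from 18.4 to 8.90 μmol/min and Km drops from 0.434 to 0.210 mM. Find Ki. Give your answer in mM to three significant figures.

7.75 mM

Uncompetitive: Vmax,app = Vmax/α (and Km,app = Km/α) with α = 1 + [I]/Ki.
α = Vmax/Vmax,app = 18.4/8.90 = 2.067.
Since α = 1 + [I]/Ki, [I]/Ki = 2.067 − 1 = 1.067 and Ki = 8.27/1.067 = 7.75 mM.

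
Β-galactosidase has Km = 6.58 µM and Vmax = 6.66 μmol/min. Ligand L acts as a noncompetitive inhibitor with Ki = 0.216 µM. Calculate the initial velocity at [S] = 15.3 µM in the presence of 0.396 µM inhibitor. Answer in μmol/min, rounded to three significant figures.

1.64 μmol/min

With α = 1 + [I]/Ki = 1 + 0.396/0.216 = 2.833, the noncompetitive rate law is v = (Vmax/α)·[S] / (Km + [S]).
v = (6.66/2.833)×15.3 / (6.58 + 15.3) = 35.96/21.88 = 1.64 μmol/min.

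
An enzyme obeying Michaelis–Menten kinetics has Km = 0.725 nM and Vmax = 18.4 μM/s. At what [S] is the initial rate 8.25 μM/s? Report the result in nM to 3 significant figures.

0.589 nM

The required fractional saturation is v/Vmax = 8.25/18.4 = 0.4484.
Then [S]/(Km+[S]) = 0.4484 ⇒ [S] = 0.725 × 0.4484/(1 − 0.4484) = 0.589 nM.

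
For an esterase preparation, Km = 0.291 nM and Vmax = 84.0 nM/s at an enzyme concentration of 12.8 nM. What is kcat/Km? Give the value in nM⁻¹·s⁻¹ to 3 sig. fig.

kcat = Vmax/[E]total = 84.0/12.8 = 6.56 s⁻¹.
kcat/Km = 6.56/0.291 = 22.6 nM⁻¹·s⁻¹.

22.6 nM⁻¹·s⁻¹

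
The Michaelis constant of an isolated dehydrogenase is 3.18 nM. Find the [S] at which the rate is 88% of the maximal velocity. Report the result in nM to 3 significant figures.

v/Vmax = [S]/(Km+[S]) = 0.88, so [S] = Km·0.88/(1 − 0.88) = 3.18 × 7.333.
[S] = 23.3 nM.

23.3 nM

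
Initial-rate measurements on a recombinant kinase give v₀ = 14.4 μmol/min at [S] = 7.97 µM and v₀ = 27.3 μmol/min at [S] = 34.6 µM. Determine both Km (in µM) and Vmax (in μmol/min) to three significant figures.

From v = Vmax[S]/(Km+[S]), each point gives Vmax = v(Km+[S])/[S].
Equating: 14.4(Km+7.97)/7.97 = 27.3(Km+34.6)/34.6.
1.807·Km + 14.4 = 0.7890·Km + 27.3, so (1.807 − 0.7890)·Km = 27.3 − 14.4.
Km = 12.90/1.018 = 12.7 µM; then Vmax = 14.4(12.7+7.97)/7.97 = 37.3 μmol/min.

Km = 12.7 µM; Vmax = 37.3 μmol/min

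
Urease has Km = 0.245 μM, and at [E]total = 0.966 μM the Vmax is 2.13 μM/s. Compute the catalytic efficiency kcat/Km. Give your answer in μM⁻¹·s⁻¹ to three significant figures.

kcat = Vmax/[E]total = 2.13/0.966 = 2.20 s⁻¹.
kcat/Km = 2.20/0.245 = 9.00 μM⁻¹·s⁻¹.

9.00 μM⁻¹·s⁻¹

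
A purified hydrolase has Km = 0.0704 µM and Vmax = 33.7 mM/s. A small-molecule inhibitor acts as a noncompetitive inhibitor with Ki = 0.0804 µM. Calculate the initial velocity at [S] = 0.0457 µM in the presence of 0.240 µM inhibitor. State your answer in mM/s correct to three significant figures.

With α = 1 + [I]/Ki = 1 + 0.240/0.0804 = 3.985, the noncompetitive rate law is v = (Vmax/α)·[S] / (Km + [S]).
v = (33.7/3.985)×0.0457 / (0.0704 + 0.0457) = 0.3865/0.1161 = 3.33 mM/s.

3.33 mM/s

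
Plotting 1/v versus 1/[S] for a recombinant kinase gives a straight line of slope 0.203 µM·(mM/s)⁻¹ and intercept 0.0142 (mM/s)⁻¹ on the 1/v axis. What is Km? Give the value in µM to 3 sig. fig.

y-intercept = 1/Vmax ⇒ Vmax = 70.4 mM/s; slope = Km/Vmax ⇒ Km = slope × Vmax.
Km = 0.203 × 70.4 = 14.3 µM.

14.3 µM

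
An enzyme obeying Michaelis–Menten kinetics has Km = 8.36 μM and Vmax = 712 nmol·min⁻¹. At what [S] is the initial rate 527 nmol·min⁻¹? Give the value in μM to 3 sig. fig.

Rearranging v = Vmax[S]/(Km+[S]) gives [S] = Km·v/(Vmax − v).
[S] = 8.36 × 527 / (712 − 527) = 4406/185.0 = 23.8 μM.

23.8 μM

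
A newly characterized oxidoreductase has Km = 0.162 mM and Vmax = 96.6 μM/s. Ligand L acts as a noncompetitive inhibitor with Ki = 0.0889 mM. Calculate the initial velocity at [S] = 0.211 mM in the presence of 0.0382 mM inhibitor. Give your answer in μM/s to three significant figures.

With α = 1 + [I]/Ki = 1 + 0.0382/0.0889 = 1.430, the noncompetitive rate law is v = (Vmax/α)·[S] / (Km + [S]).
v = (96.6/1.430)×0.211 / (0.162 + 0.211) = 14.26/0.3730 = 38.2 μM/s.

38.2 μM/s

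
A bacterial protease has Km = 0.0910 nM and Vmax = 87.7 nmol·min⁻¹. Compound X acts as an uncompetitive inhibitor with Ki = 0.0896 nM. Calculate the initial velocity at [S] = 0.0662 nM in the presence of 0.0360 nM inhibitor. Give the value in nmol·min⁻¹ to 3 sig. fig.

31.6 nmol·min⁻¹

With α = 1 + [I]/Ki = 1 + 0.0360/0.0896 = 1.402, the uncompetitive rate law is v = (Vmax/α)·[S] / (Km/α + [S]).
v = (87.7/1.402)×0.0662 / (0.0910/1.402 + 0.0662) = 4.142/0.1311 = 31.6 nmol·min⁻¹.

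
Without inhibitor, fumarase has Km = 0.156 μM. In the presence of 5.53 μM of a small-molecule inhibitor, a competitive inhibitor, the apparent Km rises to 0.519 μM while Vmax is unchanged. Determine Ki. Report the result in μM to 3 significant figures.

2.38 μM

Competitive: Km,app = α·Km with α = 1 + [I]/Ki.
α = Km,app/Km = 0.519/0.156 = 3.327.
Since α = 1 + [I]/Ki, [I]/Ki = 3.327 − 1 = 2.327 and Ki = 5.53/2.327 = 2.38 μM.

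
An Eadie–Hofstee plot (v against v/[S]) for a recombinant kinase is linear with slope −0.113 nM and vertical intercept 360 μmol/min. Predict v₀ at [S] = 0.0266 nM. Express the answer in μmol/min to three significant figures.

In the Eadie–Hofstee form v = Vmax − Km·(v/[S]), the slope is −Km and the intercept is Vmax, so Km = 0.113 nM and Vmax = 360 μmol/min.
v = 360 × 0.0266/(0.113 + 0.0266) = 68.6 μmol/min.

68.6 μmol/min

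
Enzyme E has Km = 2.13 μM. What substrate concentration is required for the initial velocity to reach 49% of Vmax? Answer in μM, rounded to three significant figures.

2.05 μM

v/Vmax = [S]/(Km+[S]) = 0.49, so [S] = Km·0.49/(1 − 0.49) = 2.13 × 0.9608.
[S] = 2.05 μM.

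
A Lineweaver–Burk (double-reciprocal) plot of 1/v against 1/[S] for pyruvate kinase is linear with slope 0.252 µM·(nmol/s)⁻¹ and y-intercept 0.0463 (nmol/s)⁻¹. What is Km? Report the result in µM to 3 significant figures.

5.44 µM

y-intercept = 1/Vmax ⇒ Vmax = 21.6 nmol/s; slope = Km/Vmax ⇒ Km = slope × Vmax.
Km = 0.252 × 21.6 = 5.44 µM.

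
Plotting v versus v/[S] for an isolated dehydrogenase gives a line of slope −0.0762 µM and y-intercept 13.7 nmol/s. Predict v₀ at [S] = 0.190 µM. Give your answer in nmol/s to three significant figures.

9.78 nmol/s

In the Eadie–Hofstee form v = Vmax − Km·(v/[S]), the slope is −Km and the intercept is Vmax, so Km = 0.0762 µM and Vmax = 13.7 nmol/s.
v = 13.7 × 0.190/(0.0762 + 0.190) = 9.78 nmol/s.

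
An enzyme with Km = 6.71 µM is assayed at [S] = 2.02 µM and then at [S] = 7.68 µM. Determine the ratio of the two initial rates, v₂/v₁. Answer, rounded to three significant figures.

The fractional saturations are [S]/(Km+[S]) = 2.02/8.730 = 0.2314 and 7.68/14.39 = 0.5337.
v₂/v₁ is just their ratio: 0.5337/0.2314 = 2.31.

2.31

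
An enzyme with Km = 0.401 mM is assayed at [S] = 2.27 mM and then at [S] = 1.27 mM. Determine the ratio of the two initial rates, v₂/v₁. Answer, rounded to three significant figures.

0.894

Since Vmax cancels, v₂/v₁ = [S]₂(Km+[S]₁) / [S]₁(Km+[S]₂).
= 1.27×(0.401+2.27) / (2.27×(0.401+1.27)) = 3.392/3.793 = 0.894.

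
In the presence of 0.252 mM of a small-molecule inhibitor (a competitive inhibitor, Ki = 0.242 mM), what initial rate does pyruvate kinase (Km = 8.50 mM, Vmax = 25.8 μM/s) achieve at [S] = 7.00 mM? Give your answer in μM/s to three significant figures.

7.42 μM/s

With α = 1 + [I]/Ki = 1 + 0.252/0.242 = 2.041, the competitive rate law is v = Vmax[S] / (αKm + [S]).
v = 25.8×7.00 / (2.041×8.50 + 7.00) = 180.6/24.35 = 7.42 μM/s.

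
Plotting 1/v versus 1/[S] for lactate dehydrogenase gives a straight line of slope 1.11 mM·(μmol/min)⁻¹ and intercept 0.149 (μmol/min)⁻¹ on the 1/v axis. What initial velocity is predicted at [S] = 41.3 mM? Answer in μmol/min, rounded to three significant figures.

The y-intercept is 1/Vmax, so Vmax = 1/0.149 = 6.71 μmol/min.
The slope is Km/Vmax, so Km = 1.11 × 6.71 = 7.45 mM.
Then v = 6.71 × 41.3/(7.45 + 41.3) = 5.69 μmol/min.

5.69 μmol/min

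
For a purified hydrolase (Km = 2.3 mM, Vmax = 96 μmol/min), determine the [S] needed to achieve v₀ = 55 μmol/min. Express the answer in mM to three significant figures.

Rearranging v = Vmax[S]/(Km+[S]) gives [S] = Km·v/(Vmax − v).
[S] = 2.3 × 55 / (96 − 55) = 126.5/41.00 = 3.09 mM.

3.09 mM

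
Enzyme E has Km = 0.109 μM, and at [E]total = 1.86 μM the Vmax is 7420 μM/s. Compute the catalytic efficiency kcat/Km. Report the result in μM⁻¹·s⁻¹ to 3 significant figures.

36600 μM⁻¹·s⁻¹

kcat = Vmax/[E]total = 7420/1.86 = 3990 s⁻¹.
kcat/Km = 3990/0.109 = 36600 μM⁻¹·s⁻¹.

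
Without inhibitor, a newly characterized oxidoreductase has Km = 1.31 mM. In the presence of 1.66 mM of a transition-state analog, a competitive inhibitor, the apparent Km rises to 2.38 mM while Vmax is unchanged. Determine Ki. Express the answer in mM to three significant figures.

Competitive: Km,app = α·Km with α = 1 + [I]/Ki.
α = Km,app/Km = 2.38/1.31 = 1.817.
Since α = 1 + [I]/Ki, [I]/Ki = 1.817 − 1 = 0.8168 and Ki = 1.66/0.8168 = 2.03 mM.

2.03 mM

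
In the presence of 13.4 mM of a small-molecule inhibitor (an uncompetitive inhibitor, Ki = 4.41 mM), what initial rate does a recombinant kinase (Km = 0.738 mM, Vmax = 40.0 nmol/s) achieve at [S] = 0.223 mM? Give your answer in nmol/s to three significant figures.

α = 1 + [I]/Ki = 1 + 13.4/4.41 = 4.039.
For an uncompetitive inhibitor, both parameters are divided by α, giving Vmax/α and Km/α: Km,app = 0.183 mM, Vmax,app = 9.90 nmol/s.
v = Vmax,app·[S]/(Km,app + [S]) = 9.90 × 0.223/(0.183 + 0.223) = 5.44 nmol/s.

5.44 nmol/s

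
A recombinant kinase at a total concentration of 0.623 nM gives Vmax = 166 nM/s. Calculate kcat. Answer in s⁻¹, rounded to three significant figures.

kcat = Vmax/[E]total = 166 nM/s / 0.623 nM = 266 s⁻¹.

266 s⁻¹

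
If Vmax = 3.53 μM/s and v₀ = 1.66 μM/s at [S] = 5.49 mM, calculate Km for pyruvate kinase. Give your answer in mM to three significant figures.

6.18 mM

From v = Vmax[S]/(Km+[S]), Km = [S](Vmax − v)/v.
Km = 5.49 × (3.53 − 1.66) / 1.66 = 10.27/1.66 = 6.18 mM.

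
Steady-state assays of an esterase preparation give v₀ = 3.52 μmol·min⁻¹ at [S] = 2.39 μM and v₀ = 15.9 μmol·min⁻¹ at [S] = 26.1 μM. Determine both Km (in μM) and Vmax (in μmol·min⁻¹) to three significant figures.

Km = 14.3 μM; Vmax = 24.6 μmol·min⁻¹

In reciprocal form, 1/v = (Km/Vmax)·(1/[S]) + 1/Vmax. The two points give (1/[S], 1/v) = (0.4184, 0.2841) and (0.03831, 0.06289).
Slope = (0.2841 − 0.06289)/(0.4184 − 0.03831) = 0.5820; intercept = 0.2841 − 0.5820×0.4184 = 0.04060.
Vmax = 1/intercept = 24.6 μmol·min⁻¹; Km = slope × Vmax = 0.5820 × 24.6 = 14.3 μM.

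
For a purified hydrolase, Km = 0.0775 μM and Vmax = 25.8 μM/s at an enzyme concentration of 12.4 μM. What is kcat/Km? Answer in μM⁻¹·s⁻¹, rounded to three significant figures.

kcat = Vmax/[E]total = 25.8/12.4 = 2.08 s⁻¹.
kcat/Km = 2.08/0.0775 = 26.8 μM⁻¹·s⁻¹.

26.8 μM⁻¹·s⁻¹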